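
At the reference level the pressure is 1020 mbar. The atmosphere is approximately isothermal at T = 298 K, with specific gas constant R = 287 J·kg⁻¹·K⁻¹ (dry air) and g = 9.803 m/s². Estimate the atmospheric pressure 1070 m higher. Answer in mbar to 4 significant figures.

P ≈ 902.3 mbar

Scale height: H = RT/g = 287 × 298 / 9.803 = 8724.5 m.
Barometric formula: P = P₀ exp(−z/H).
z/H = 1070.0/8724.5 = 0.12264; exp(−0.12264) = 0.88458.
P = 1020 × 0.88458 = 902.27 mbar.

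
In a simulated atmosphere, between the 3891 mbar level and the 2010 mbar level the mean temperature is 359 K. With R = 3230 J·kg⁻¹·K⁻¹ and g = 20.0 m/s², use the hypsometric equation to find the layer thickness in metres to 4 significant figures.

Hypsometric equation: Δz = (R T̄/g) ln(P₁/P₂).
R T̄/g = 3230 × 359 / 20.0 = 57978 m.
ln(3891/2010) = ln(1.9358) = 0.66052.
Δz = 57978 × 0.66052 = 38296 m.

Δz ≈ 38300 m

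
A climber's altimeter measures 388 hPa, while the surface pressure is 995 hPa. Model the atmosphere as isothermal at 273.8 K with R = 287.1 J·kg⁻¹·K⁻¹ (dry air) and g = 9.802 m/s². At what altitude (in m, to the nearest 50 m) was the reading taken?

Scale height: H = RT/g = 287.1 × 273.8 / 9.802 = 8019.6 m.
Invert the barometric formula: z = H ln(P₀/P).
P₀/P = 995/388 = 2.5644; ln(2.5644) = 0.94172.
z = 8019.6 × 0.94172 = 7552.2 m.

z ≈ 7550 m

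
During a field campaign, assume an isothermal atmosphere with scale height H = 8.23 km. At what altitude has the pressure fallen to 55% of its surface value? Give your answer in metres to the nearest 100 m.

Set P/P₀ = exp(−z/H) = 0.55, so z = −H ln(0.55).
−ln(0.55) = 0.59784; z = 8230.0 × 0.59784 = 4920.2 m.

z ≈ 4900 m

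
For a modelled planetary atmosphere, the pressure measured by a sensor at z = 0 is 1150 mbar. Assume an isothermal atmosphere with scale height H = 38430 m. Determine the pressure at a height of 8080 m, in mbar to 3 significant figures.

Barometric formula: P = P₀ exp(−z/H).
z/H = 8080.0/38430 = 0.21025; exp(−0.21025) = 0.81038.
P = 1150 × 0.81038 = 931.94 mbar.

P ≈ 932 mbar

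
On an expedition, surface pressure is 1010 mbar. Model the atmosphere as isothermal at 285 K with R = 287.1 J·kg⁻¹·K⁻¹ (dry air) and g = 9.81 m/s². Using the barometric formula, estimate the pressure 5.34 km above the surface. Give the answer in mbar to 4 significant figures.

P ≈ 532.4 mbar

Scale height: H = RT/g = 287.1 × 285 / 9.81 = 8340.8 m.
Barometric formula: P = P₀ exp(−z/H).
z/H = 5340.0/8340.8 = 0.64023; exp(−0.64023) = 0.52717.
P = 1010 × 0.52717 = 532.44 mbar.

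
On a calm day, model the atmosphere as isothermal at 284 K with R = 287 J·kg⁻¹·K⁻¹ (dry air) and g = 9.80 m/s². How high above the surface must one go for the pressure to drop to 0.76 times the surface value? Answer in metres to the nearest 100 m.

z ≈ 2300 m

Scale height: H = RT/g = 287 × 284 / 9.80 = 8317.1 m.
Set P/P₀ = exp(−z/H) = 0.76, so z = −H ln(0.76).
−ln(0.76) = 0.27444; z = 8317.1 × 0.27444 = 2282.5 m.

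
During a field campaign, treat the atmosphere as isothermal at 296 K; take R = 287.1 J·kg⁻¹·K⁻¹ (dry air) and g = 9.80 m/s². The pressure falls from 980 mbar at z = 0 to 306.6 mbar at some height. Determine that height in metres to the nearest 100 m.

z ≈ 10100 m

Scale height: H = RT/g = 287.1 × 296 / 9.80 = 8671.6 m.
Invert the barometric formula: z = H ln(P₀/P).
P₀/P = 980/306.6 = 3.1963; ln(3.1963) = 1.1620.
z = 8671.6 × 1.1620 = 10076 m.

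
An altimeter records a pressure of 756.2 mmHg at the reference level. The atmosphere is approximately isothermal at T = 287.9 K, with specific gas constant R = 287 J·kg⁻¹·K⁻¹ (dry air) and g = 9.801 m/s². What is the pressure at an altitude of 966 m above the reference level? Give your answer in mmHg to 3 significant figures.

Scale height: H = RT/g = 287 × 287.9 / 9.801 = 8430.5 m.
Barometric formula: P = P₀ exp(−z/H).
z/H = 966.00/8430.5 = 0.11458; exp(−0.11458) = 0.89174.
P = 756.2 × 0.89174 = 674.33 mmHg.

P ≈ 674 mmHg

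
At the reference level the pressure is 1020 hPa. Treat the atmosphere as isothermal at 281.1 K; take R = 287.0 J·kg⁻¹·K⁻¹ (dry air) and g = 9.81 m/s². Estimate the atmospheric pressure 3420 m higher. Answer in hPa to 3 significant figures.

P ≈ 673 hPa

Scale height: H = RT/g = 287.0 × 281.1 / 9.81 = 8223.8 m.
Barometric formula: P = P₀ exp(−z/H).
z/H = 3420.0/8223.8 = 0.41587; exp(−0.41587) = 0.65977.
P = 1020 × 0.65977 = 672.97 hPa.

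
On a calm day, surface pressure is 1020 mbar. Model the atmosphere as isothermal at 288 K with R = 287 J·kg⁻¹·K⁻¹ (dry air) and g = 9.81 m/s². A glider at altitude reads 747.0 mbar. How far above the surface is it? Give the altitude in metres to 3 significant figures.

z ≈ 2620 m

Scale height: H = RT/g = 287 × 288 / 9.81 = 8425.7 m.
Invert the barometric formula: z = H ln(P₀/P).
P₀/P = 1020/747.0 = 1.3655; ln(1.3655) = 0.31152.
z = 8425.7 × 0.31152 = 2624.8 m.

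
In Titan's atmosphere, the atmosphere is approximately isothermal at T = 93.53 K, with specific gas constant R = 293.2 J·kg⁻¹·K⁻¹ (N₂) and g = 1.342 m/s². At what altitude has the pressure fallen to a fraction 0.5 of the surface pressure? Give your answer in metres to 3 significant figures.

z ≈ 14200 m

Scale height: H = RT/g = 293.2 × 93.53 / 1.342 = 20434 m.
Set P/P₀ = exp(−z/H) = 0.5, so z = −H ln(0.5).
−ln(0.5) = 0.69315; z = 20434 × 0.69315 = 14164 m.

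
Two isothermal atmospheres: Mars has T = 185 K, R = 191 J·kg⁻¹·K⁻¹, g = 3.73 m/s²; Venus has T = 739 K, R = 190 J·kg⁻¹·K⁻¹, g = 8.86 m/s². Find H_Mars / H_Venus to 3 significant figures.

H = RT/g for each body.
H_Mars = 191 × 185 / 3.73 = 9473.2 m.
H_Venus = 190 × 739 / 8.86 = 15848 m.
H_Mars/H_Venus = 9473.2/15848 = 0.59775.

H_Mars/H_Venus ≈ 0.598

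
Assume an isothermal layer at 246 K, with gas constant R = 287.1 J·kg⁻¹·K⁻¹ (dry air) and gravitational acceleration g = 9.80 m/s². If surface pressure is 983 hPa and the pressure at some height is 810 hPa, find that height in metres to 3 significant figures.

z ≈ 1400 m

Scale height: H = RT/g = 287.1 × 246 / 9.80 = 7206.8 m.
Invert the barometric formula: z = H ln(P₀/P).
P₀/P = 983/810 = 1.2136; ln(1.2136) = 0.19359.
z = 7206.8 × 0.19359 = 1395.2 m.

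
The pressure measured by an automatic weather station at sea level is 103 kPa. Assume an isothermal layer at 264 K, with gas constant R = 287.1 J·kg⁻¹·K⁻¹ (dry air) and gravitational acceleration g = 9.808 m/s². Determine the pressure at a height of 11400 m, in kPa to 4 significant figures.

P ≈ 23.56 kPa

Scale height: H = RT/g = 287.1 × 264 / 9.808 = 7727.8 m.
Barometric formula: P = P₀ exp(−z/H).
z/H = 11400/7727.8 = 1.4752; exp(−1.4752) = 0.22873.
P = 103 × 0.22873 = 23.559 kPa.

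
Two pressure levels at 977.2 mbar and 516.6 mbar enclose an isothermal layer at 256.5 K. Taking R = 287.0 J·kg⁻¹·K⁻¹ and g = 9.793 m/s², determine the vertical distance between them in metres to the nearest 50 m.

Hypsometric equation: Δz = (R T̄/g) ln(P₁/P₂).
R T̄/g = 287.0 × 256.5 / 9.793 = 7517.2 m.
ln(977.2/516.6) = ln(1.8916) = 0.63742.
Δz = 7517.2 × 0.63742 = 4791.6 m.

Δz ≈ 4800 m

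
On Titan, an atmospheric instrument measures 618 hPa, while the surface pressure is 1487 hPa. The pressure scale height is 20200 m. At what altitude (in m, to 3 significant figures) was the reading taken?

Invert the barometric formula: z = H ln(P₀/P).
P₀/P = 1487/618 = 2.4061; ln(2.4061) = 0.87801.
z = 20200 × 0.87801 = 17736 m.

z ≈ 17700 m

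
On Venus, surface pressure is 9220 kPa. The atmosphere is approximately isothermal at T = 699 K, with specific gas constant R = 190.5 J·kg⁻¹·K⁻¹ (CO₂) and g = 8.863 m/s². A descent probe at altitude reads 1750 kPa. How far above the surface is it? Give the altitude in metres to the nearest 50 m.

Scale height: H = RT/g = 190.5 × 699 / 8.863 = 15024 m.
Invert the barometric formula: z = H ln(P₀/P).
P₀/P = 9220/1750 = 5.2686; ln(5.2686) = 1.6618.
z = 15024 × 1.6618 = 24967 m.

z ≈ 24950 m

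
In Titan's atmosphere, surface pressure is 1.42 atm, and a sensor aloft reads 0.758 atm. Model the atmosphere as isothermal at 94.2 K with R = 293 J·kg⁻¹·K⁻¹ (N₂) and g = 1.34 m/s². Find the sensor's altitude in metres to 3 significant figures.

z ≈ 12900 m

Scale height: H = RT/g = 293 × 94.2 / 1.34 = 20597 m.
Invert the barometric formula: z = H ln(P₀/P).
P₀/P = 1.42/0.758 = 1.8734; ln(1.8734) = 0.62775.
z = 20597 × 0.62775 = 12930 m.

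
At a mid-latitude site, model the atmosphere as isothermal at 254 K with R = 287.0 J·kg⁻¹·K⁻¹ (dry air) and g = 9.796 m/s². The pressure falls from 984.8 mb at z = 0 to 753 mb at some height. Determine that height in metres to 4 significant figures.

z ≈ 1997 m

Scale height: H = RT/g = 287.0 × 254 / 9.796 = 7441.6 m.
Invert the barometric formula: z = H ln(P₀/P).
P₀/P = 984.8/753 = 1.3078; ln(1.3078) = 0.26835.
z = 7441.6 × 0.26835 = 1997.0 m.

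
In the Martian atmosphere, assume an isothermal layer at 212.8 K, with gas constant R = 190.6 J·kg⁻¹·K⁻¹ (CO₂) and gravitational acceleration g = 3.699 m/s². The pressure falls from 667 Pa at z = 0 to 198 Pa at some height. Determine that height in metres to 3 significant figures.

Scale height: H = RT/g = 190.6 × 212.8 / 3.699 = 10965 m.
Invert the barometric formula: z = H ln(P₀/P).
P₀/P = 667/198 = 3.3687; ln(3.3687) = 1.2145.
z = 10965 × 1.2145 = 13317 m.

z ≈ 13300 m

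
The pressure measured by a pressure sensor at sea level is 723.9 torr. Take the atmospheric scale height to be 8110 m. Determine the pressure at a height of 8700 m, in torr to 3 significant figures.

Barometric formula: P = P₀ exp(−z/H).
z/H = 8700.0/8110.0 = 1.0727; exp(−1.0727) = 0.34208.
P = 723.9 × 0.34208 = 247.63 torr.

P ≈ 248 torr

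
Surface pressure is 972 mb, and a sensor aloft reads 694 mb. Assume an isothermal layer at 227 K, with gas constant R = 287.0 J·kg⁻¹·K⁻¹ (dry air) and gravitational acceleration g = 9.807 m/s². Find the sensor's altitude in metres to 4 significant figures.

z ≈ 2238 m

Scale height: H = RT/g = 287.0 × 227 / 9.807 = 6643.1 m.
Invert the barometric formula: z = H ln(P₀/P).
P₀/P = 972/694 = 1.4006; ln(1.4006) = 0.33690.
z = 6643.1 × 0.33690 = 2238.1 m.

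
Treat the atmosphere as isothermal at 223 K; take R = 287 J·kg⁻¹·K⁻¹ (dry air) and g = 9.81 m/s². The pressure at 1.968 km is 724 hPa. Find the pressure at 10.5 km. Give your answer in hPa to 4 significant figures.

P ≈ 195.8 hPa

Scale height: H = RT/g = 287 × 223 / 9.81 = 6524.1 m.
Between two levels, P₂ = P₁ exp(−Δz/H) with Δz = z₂ − z₁.
Δz = 10500 − 1968.0 = 8532.0 m; Δz/H = 8532.0/6524.1 = 1.3078.
P₂ = 724 × exp(−1.3078) = 724 × 0.27041 = 195.78 hPa.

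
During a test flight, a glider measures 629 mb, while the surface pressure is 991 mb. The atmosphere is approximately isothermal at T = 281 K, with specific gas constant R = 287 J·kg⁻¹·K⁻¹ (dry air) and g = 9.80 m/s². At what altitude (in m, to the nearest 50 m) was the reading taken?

z ≈ 3750 m

Scale height: H = RT/g = 287 × 281 / 9.80 = 8229.3 m.
Invert the barometric formula: z = H ln(P₀/P).
P₀/P = 991/629 = 1.5755; ln(1.5755) = 0.45457.
z = 8229.3 × 0.45457 = 3740.8 m.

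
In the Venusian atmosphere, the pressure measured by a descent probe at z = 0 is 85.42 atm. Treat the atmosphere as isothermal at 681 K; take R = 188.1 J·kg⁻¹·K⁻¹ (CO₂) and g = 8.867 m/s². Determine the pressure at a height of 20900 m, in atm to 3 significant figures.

P ≈ 20.1 atm

Scale height: H = RT/g = 188.1 × 681 / 8.867 = 14446 m.
Barometric formula: P = P₀ exp(−z/H).
z/H = 20900/14446 = 1.4468; exp(−1.4468) = 0.23532.
P = 85.42 × 0.23532 = 20.101 atm.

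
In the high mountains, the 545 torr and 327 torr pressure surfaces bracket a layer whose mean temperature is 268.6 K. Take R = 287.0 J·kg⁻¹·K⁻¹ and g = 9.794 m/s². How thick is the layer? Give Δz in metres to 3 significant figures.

Hypsometric equation: Δz = (R T̄/g) ln(P₁/P₂).
R T̄/g = 287.0 × 268.6 / 9.794 = 7871.0 m.
ln(545/327) = ln(1.6667) = 0.51085.
Δz = 7871.0 × 0.51085 = 4020.9 m.

Δz ≈ 4020 m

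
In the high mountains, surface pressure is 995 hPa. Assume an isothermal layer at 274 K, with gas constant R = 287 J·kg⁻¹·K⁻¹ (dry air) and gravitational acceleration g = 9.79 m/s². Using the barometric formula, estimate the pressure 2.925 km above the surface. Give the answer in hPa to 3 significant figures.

Scale height: H = RT/g = 287 × 274 / 9.79 = 8032.5 m.
Barometric formula: P = P₀ exp(−z/H).
z/H = 2925.0/8032.5 = 0.36415; exp(−0.36415) = 0.69479.
P = 995 × 0.69479 = 691.32 hPa.

P ≈ 691 hPa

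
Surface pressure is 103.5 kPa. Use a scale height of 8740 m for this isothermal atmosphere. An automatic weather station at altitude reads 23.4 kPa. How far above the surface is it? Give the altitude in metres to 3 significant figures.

Invert the barometric formula: z = H ln(P₀/P).
P₀/P = 103.5/23.4 = 4.4231; ln(4.4231) = 1.4868.
z = 8740.0 × 1.4868 = 12995 m.

z ≈ 13000 m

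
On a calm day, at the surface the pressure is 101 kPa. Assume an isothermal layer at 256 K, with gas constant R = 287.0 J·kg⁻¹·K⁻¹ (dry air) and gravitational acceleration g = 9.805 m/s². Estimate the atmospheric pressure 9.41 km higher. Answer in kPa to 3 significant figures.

P ≈ 28.8 kPa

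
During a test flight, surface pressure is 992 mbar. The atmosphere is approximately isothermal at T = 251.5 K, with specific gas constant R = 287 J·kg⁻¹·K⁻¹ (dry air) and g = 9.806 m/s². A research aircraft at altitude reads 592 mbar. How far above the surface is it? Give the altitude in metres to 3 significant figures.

Scale height: H = RT/g = 287 × 251.5 / 9.806 = 7360.9 m.
Invert the barometric formula: z = H ln(P₀/P).
P₀/P = 992/592 = 1.6757; ln(1.6757) = 0.51623.
z = 7360.9 × 0.51623 = 3799.9 m.

z ≈ 3800 m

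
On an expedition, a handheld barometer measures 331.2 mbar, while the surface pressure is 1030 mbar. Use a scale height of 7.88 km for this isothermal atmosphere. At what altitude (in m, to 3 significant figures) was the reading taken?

Invert the barometric formula: z = H ln(P₀/P).
P₀/P = 1030/331.2 = 3.1099; ln(3.1099) = 1.1346.
z = 7880.0 × 1.1346 = 8940.6 m.

z ≈ 8940 m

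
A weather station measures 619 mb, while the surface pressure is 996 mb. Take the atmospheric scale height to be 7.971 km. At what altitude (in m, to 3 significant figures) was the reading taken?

z ≈ 3790 m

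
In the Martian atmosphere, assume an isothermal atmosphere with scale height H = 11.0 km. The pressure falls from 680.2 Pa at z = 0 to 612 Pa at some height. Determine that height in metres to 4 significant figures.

Invert the barometric formula: z = H ln(P₀/P).
P₀/P = 680.2/612 = 1.1114; ln(1.1114) = 0.10562.
z = 11000 × 0.10562 = 1161.8 m.

z ≈ 1162 m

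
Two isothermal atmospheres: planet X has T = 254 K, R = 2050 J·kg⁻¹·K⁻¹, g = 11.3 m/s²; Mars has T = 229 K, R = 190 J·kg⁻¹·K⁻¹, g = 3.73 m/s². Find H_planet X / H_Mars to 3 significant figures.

H_planet X/H_Mars ≈ 3.95

H = RT/g for each body.
H_planet X = 2050 × 254 / 11.3 = 46080 m.
H_Mars = 190 × 229 / 3.73 = 11665 m.
H_planet X/H_Mars = 46080/11665 = 3.9503.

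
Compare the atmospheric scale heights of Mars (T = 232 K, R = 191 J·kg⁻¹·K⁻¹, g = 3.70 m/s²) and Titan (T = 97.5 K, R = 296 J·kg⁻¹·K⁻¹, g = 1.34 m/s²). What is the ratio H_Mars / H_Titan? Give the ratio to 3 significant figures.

H_Mars/H_Titan ≈ 0.556

H = RT/g for each body.
H_Mars = 191 × 232 / 3.70 = 11976 m.
H_Titan = 296 × 97.5 / 1.34 = 21537 m.
H_Mars/H_Titan = 11976/21537 = 0.55607.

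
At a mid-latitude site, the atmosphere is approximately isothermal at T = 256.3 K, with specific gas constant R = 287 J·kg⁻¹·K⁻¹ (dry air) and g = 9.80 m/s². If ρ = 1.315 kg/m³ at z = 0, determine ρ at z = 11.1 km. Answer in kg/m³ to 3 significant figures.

Scale height: H = RT/g = 287 × 256.3 / 9.80 = 7505.9 m.
In an isothermal atmosphere, density decays like pressure: ρ = ρ₀ exp(−z/H).
z/H = 11100/7505.9 = 1.4788; exp(−1.4788) = 0.22791.
ρ = 1.315 × 0.22791 = 0.29970 kg/m³.

ρ ≈ 0.300 kg/m³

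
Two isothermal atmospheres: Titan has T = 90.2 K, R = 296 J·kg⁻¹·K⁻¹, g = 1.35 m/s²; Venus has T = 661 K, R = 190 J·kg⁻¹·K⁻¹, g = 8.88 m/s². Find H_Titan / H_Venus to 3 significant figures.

H_Titan/H_Venus ≈ 1.40

H = RT/g for each body.
H_Titan = 296 × 90.2 / 1.35 = 19777 m.
H_Venus = 190 × 661 / 8.88 = 14143 m.
H_Titan/H_Venus = 19777/14143 = 1.3984.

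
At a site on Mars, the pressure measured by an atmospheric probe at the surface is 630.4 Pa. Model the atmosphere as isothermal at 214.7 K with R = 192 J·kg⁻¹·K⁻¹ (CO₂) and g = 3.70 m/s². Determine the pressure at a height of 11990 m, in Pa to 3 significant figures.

P ≈ 215 Pa

Scale height: H = RT/g = 192 × 214.7 / 3.70 = 11141 m.
Barometric formula: P = P₀ exp(−z/H).
z/H = 11990/11141 = 1.0762; exp(−1.0762) = 0.34089.
P = 630.4 × 0.34089 = 214.90 Pa.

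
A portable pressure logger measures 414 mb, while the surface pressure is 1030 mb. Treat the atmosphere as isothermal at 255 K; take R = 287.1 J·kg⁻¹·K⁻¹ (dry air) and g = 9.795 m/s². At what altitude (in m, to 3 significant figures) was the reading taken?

z ≈ 6810 m

Scale height: H = RT/g = 287.1 × 255 / 9.795 = 7474.3 m.
Invert the barometric formula: z = H ln(P₀/P).
P₀/P = 1030/414 = 2.4879; ln(2.4879) = 0.91144.
z = 7474.3 × 0.91144 = 6812.4 m.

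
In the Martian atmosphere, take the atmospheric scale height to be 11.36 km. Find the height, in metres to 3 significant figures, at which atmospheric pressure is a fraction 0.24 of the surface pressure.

z ≈ 16200 m

Set P/P₀ = exp(−z/H) = 0.24, so z = −H ln(0.24).
−ln(0.24) = 1.4271; z = 11360 × 1.4271 = 16212 m.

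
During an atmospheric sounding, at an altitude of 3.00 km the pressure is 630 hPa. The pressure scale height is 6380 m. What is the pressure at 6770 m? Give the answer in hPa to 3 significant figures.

P ≈ 349 hPa

Between two levels, P₂ = P₁ exp(−Δz/H) with Δz = z₂ − z₁.
Δz = 6770.0 − 3000.0 = 3770.0 m; Δz/H = 3770.0/6380.0 = 0.59091.
P₂ = 630 × exp(−0.59091) = 630 × 0.55382 = 348.91 hPa.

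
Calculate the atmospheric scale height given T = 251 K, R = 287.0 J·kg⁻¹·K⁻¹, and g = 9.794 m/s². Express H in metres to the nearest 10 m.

H ≈ 7360 m

The scale height of an isothermal atmosphere is H = RT/g.
H = 287.0 × 251 / 9.794 = 72037/9.794 = 7355.2 m.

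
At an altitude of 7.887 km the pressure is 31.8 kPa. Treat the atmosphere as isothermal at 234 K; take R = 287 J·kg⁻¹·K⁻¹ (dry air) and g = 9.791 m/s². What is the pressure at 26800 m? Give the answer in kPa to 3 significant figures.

Scale height: H = RT/g = 287 × 234 / 9.791 = 6859.2 m.
Between two levels, P₂ = P₁ exp(−Δz/H) with Δz = z₂ − z₁.
Δz = 26800 − 7887.0 = 18913 m; Δz/H = 18913/6859.2 = 2.7573.
P₂ = 31.8 × exp(−2.7573) = 31.8 × 0.063463 = 2.0181 kPa.

P ≈ 2.02 kPa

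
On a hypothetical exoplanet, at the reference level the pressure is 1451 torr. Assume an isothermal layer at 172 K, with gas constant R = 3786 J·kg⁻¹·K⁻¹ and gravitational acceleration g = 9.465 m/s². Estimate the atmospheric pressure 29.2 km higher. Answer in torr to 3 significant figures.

Scale height: H = RT/g = 3786 × 172 / 9.465 = 68800 m.
Barometric formula: P = P₀ exp(−z/H).
z/H = 29200/68800 = 0.42442; exp(−0.42442) = 0.65415.
P = 1451 × 0.65415 = 949.17 torr.

P ≈ 949 torr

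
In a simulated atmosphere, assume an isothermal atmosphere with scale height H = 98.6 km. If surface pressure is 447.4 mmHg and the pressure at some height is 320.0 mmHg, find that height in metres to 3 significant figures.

Invert the barometric formula: z = H ln(P₀/P).
P₀/P = 447.4/320.0 = 1.3981; ln(1.3981) = 0.33511.
z = 98600 × 0.33511 = 33042 m.

z ≈ 33000 m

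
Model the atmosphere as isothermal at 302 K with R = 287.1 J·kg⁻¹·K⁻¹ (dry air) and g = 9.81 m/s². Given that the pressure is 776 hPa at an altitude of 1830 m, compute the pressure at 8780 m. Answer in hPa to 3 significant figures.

Scale height: H = RT/g = 287.1 × 302 / 9.81 = 8838.3 m.
Between two levels, P₂ = P₁ exp(−Δz/H) with Δz = z₂ − z₁.
Δz = 8780.0 − 1830.0 = 6950.0 m; Δz/H = 6950.0/8838.3 = 0.78635.
P₂ = 776 × exp(−0.78635) = 776 × 0.45550 = 353.47 hPa.

P ≈ 353 hPa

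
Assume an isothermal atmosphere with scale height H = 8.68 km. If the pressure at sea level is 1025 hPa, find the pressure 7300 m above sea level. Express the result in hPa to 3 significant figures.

P ≈ 442 hPa

Barometric formula: P = P₀ exp(−z/H).
z/H = 7300.0/8680.0 = 0.84101; exp(−0.84101) = 0.43127.
P = 1025 × 0.43127 = 442.05 hPa.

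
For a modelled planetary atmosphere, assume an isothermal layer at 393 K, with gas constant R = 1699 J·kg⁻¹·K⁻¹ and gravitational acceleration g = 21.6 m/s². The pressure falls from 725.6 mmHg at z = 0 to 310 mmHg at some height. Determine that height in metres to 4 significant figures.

Scale height: H = RT/g = 1699 × 393 / 21.6 = 30912 m.
Invert the barometric formula: z = H ln(P₀/P).
P₀/P = 725.6/310 = 2.3406; ln(2.3406) = 0.85041.
z = 30912 × 0.85041 = 26288 m.

z ≈ 26290 m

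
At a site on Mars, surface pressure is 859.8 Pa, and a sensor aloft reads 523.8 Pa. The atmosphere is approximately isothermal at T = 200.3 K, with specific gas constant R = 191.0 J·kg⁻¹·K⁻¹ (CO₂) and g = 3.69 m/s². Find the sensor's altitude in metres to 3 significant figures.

Scale height: H = RT/g = 191.0 × 200.3 / 3.69 = 10368 m.
Invert the barometric formula: z = H ln(P₀/P).
P₀/P = 859.8/523.8 = 1.6415; ln(1.6415) = 0.49561.
z = 10368 × 0.49561 = 5138.5 m.

z ≈ 5140 m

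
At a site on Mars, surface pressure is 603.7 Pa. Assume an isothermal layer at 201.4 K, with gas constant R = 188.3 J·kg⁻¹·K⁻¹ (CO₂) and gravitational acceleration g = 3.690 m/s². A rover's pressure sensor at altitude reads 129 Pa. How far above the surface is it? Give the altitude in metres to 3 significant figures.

z ≈ 15900 m

Scale height: H = RT/g = 188.3 × 201.4 / 3.690 = 10277 m.
Invert the barometric formula: z = H ln(P₀/P).
P₀/P = 603.7/129 = 4.6798; ln(4.6798) = 1.5433.
z = 10277 × 1.5433 = 15860 m.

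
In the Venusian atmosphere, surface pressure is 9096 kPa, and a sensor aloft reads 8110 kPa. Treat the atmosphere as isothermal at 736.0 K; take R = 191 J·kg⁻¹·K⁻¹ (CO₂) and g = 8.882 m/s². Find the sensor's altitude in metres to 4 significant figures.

Scale height: H = RT/g = 191 × 736.0 / 8.882 = 15827 m.
Invert the barometric formula: z = H ln(P₀/P).
P₀/P = 9096/8110 = 1.1216; ln(1.1216) = 0.11476.
z = 15827 × 0.11476 = 1816.3 m.

z ≈ 1816 m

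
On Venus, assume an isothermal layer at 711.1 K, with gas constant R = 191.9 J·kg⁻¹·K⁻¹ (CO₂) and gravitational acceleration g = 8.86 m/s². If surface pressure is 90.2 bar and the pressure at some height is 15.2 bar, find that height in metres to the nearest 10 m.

z ≈ 27430 m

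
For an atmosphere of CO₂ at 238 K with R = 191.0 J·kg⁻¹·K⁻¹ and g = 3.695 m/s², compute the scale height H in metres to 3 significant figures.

H ≈ 12300 m

The scale height of an isothermal atmosphere is H = RT/g.
H = 191.0 × 238 / 3.695 = 45458/3.695 = 12303 m.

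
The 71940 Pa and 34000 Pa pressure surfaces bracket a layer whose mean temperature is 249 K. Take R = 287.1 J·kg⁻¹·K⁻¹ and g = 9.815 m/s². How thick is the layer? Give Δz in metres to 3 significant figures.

Hypsometric equation: Δz = (R T̄/g) ln(P₁/P₂).
R T̄/g = 287.1 × 249 / 9.815 = 7283.5 m.
ln(71940/34000) = ln(2.1159) = 0.74948.
Δz = 7283.5 × 0.74948 = 5458.8 m.

Δz ≈ 5460 m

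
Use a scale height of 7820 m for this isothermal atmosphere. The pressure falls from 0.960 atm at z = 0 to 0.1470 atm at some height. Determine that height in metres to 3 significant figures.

z ≈ 14700 m

Invert the barometric formula: z = H ln(P₀/P).
P₀/P = 0.960/0.1470 = 6.5306; ln(6.5306) = 1.8765.
z = 7820.0 × 1.8765 = 14674 m.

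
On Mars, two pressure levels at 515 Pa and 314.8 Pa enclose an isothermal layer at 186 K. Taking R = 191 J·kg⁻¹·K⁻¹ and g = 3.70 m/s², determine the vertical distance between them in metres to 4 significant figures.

Δz ≈ 4726 m

Hypsometric equation: Δz = (R T̄/g) ln(P₁/P₂).
R T̄/g = 191 × 186 / 3.70 = 9601.6 m.
ln(515/314.8) = ln(1.6360) = 0.49225.
Δz = 9601.6 × 0.49225 = 4726.4 m.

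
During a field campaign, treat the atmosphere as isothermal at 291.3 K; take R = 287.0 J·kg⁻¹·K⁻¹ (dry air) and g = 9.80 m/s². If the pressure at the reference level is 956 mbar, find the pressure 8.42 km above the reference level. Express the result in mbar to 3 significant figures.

P ≈ 356 mbar

Scale height: H = RT/g = 287.0 × 291.3 / 9.80 = 8530.9 m.
Barometric formula: P = P₀ exp(−z/H).
z/H = 8420.0/8530.9 = 0.98700; exp(−0.98700) = 0.37269.
P = 956 × 0.37269 = 356.29 mbar.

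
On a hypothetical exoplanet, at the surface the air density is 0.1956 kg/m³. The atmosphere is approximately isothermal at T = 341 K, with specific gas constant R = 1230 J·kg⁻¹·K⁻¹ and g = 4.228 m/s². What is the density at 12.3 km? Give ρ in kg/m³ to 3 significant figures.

ρ ≈ 0.173 kg/m³

Scale height: H = RT/g = 1230 × 341 / 4.228 = 99203 m.
In an isothermal atmosphere, density decays like pressure: ρ = ρ₀ exp(−z/H).
z/H = 12300/99203 = 0.12399; exp(−0.12399) = 0.88339.
ρ = 0.1956 × 0.88339 = 0.17279 kg/m³.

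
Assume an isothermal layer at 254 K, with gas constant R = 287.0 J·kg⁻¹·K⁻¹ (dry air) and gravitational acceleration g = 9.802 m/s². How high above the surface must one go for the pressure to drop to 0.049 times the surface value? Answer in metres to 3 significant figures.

Scale height: H = RT/g = 287.0 × 254 / 9.802 = 7437.1 m.
Set P/P₀ = exp(−z/H) = 0.049, so z = −H ln(0.049).
−ln(0.049) = 3.0159; z = 7437.1 × 3.0159 = 22430 m.

z ≈ 22400 m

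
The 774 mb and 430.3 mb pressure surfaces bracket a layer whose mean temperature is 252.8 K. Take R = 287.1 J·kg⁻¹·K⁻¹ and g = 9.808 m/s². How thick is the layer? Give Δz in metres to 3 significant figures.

Hypsometric equation: Δz = (R T̄/g) ln(P₁/P₂).
R T̄/g = 287.1 × 252.8 / 9.808 = 7400.0 m.
ln(774/430.3) = ln(1.7987) = 0.58706.
Δz = 7400.0 × 0.58706 = 4344.2 m.

Δz ≈ 4340 m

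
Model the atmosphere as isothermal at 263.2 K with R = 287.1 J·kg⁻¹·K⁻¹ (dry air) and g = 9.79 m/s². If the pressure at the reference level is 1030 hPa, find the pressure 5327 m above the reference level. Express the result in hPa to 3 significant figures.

P ≈ 517 hPa

Scale height: H = RT/g = 287.1 × 263.2 / 9.79 = 7718.6 m.
Barometric formula: P = P₀ exp(−z/H).
z/H = 5327.0/7718.6 = 0.69015; exp(−0.69015) = 0.50150.
P = 1030 × 0.50150 = 516.54 hPa.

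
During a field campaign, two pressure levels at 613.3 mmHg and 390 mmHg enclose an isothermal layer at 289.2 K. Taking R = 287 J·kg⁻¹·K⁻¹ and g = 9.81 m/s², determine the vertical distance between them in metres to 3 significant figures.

Δz ≈ 3830 m

Hypsometric equation: Δz = (R T̄/g) ln(P₁/P₂).
R T̄/g = 287 × 289.2 / 9.81 = 8460.8 m.
ln(613.3/390) = ln(1.5726) = 0.45273.
Δz = 8460.8 × 0.45273 = 3830.5 m.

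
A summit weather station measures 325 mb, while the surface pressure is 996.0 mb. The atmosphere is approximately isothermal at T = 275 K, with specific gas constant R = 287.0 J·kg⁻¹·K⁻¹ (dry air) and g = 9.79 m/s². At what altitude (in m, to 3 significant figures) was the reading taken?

Scale height: H = RT/g = 287.0 × 275 / 9.79 = 8061.8 m.
Invert the barometric formula: z = H ln(P₀/P).
P₀/P = 996.0/325 = 3.0646; ln(3.0646) = 1.1199.
z = 8061.8 × 1.1199 = 9028.4 m.

z ≈ 9030 m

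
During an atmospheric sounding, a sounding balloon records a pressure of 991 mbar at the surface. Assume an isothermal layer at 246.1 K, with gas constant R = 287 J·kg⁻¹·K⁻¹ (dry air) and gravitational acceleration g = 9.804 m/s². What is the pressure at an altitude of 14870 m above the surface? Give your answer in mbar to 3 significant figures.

Scale height: H = RT/g = 287 × 246.1 / 9.804 = 7204.3 m.
Barometric formula: P = P₀ exp(−z/H).
z/H = 14870/7204.3 = 2.0640; exp(−2.0640) = 0.12695.
P = 991 × 0.12695 = 125.81 mbar.

P ≈ 126 mbar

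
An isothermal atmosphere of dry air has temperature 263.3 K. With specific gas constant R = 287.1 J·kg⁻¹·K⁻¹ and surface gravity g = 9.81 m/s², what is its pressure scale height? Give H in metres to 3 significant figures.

H ≈ 7710 m

The scale height of an isothermal atmosphere is H = RT/g.
H = 287.1 × 263.3 / 9.81 = 75593/9.81 = 7705.7 m.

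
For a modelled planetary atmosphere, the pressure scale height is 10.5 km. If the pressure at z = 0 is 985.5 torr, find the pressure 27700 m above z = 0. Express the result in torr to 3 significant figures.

P ≈ 70.5 torr

Barometric formula: P = P₀ exp(−z/H).
z/H = 27700/10500 = 2.6381; exp(−2.6381) = 0.071497.
P = 985.5 × 0.071497 = 70.460 torr.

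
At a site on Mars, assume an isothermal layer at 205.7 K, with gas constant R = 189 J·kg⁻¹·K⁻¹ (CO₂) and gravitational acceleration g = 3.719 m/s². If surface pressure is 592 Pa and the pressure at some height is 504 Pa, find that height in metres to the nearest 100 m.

Scale height: H = RT/g = 189 × 205.7 / 3.719 = 10454 m.
Invert the barometric formula: z = H ln(P₀/P).
P₀/P = 592/504 = 1.1746; ln(1.1746) = 0.16093.
z = 10454 × 0.16093 = 1682.4 m.

z ≈ 1700 m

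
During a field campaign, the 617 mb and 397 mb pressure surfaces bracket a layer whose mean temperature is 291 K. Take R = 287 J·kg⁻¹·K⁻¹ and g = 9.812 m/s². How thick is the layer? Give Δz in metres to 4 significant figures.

Δz ≈ 3753 m

Hypsometric equation: Δz = (R T̄/g) ln(P₁/P₂).
R T̄/g = 287 × 291 / 9.812 = 8511.7 m.
ln(617/397) = ln(1.5542) = 0.44096.
Δz = 8511.7 × 0.44096 = 3753.3 m.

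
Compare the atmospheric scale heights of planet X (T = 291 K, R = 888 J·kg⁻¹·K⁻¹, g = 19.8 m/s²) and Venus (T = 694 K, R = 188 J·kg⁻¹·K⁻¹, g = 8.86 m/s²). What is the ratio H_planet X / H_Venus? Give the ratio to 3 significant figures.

H_planet X/H_Venus ≈ 0.886

H = RT/g for each body.
H_planet X = 888 × 291 / 19.8 = 13051 m.
H_Venus = 188 × 694 / 8.86 = 14726 m.
H_planet X/H_Venus = 13051/14726 = 0.88626.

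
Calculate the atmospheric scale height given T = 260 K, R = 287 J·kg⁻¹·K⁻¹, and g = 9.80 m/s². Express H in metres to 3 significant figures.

H ≈ 7610 m

The scale height of an isothermal atmosphere is H = RT/g.
H = 287 × 260 / 9.80 = 74620/9.80 = 7614.3 m.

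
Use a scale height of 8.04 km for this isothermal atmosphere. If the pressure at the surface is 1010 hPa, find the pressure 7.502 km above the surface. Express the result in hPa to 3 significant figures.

P ≈ 397 hPa

Barometric formula: P = P₀ exp(−z/H).
z/H = 7502.0/8040.0 = 0.93308; exp(−0.93308) = 0.39334.
P = 1010 × 0.39334 = 397.27 hPa.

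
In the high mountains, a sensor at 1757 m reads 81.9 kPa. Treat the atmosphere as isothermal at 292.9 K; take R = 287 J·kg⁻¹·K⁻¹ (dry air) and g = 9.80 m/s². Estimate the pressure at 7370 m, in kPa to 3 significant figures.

P ≈ 42.6 kPa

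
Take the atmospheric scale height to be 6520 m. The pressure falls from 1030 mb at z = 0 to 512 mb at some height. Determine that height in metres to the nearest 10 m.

Invert the barometric formula: z = H ln(P₀/P).
P₀/P = 1030/512 = 2.0117; ln(2.0117) = 0.69898.
z = 6520.0 × 0.69898 = 4557.3 m.

z ≈ 4560 m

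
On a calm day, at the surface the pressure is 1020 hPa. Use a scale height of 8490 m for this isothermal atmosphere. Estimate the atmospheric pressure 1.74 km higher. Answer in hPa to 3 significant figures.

P ≈ 831 hPa

Barometric formula: P = P₀ exp(−z/H).
z/H = 1740.0/8490.0 = 0.20495; exp(−0.20495) = 0.81469.
P = 1020 × 0.81469 = 830.98 hPa.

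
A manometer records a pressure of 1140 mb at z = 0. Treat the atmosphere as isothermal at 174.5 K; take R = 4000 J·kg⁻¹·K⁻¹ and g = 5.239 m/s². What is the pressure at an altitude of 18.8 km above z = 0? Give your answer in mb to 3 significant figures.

Scale height: H = RT/g = 4000 × 174.5 / 5.239 = 133230 m.
Barometric formula: P = P₀ exp(−z/H).
z/H = 18800/133230 = 0.14111; exp(−0.14111) = 0.86839.
P = 1140 × 0.86839 = 989.96 mb.

P ≈ 990 mb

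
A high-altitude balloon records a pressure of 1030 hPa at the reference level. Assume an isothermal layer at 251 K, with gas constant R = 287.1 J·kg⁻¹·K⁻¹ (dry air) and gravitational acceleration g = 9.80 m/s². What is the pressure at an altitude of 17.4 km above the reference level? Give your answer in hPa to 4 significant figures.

P ≈ 96.64 hPa

Scale height: H = RT/g = 287.1 × 251 / 9.80 = 7353.3 m.
Barometric formula: P = P₀ exp(−z/H).
z/H = 17400/7353.3 = 2.3663; exp(−2.3663) = 0.093827.
P = 1030 × 0.093827 = 96.642 hPa.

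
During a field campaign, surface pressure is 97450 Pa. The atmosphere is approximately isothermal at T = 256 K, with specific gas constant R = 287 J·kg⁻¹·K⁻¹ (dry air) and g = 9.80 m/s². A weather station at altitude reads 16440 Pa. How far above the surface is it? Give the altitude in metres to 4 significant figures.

z ≈ 13340 m

Scale height: H = RT/g = 287 × 256 / 9.80 = 7497.1 m.
Invert the barometric formula: z = H ln(P₀/P).
P₀/P = 97450/16440 = 5.9276; ln(5.9276) = 1.7796.
z = 7497.1 × 1.7796 = 13342 m.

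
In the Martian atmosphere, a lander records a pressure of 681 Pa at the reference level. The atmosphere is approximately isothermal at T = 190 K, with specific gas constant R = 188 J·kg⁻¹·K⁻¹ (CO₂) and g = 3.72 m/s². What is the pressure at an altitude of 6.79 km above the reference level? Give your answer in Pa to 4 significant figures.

Scale height: H = RT/g = 188 × 190 / 3.72 = 9602.2 m.
Barometric formula: P = P₀ exp(−z/H).
z/H = 6790.0/9602.2 = 0.70713; exp(−0.70713) = 0.49306.
P = 681 × 0.49306 = 335.77 Pa.

P ≈ 335.8 Pa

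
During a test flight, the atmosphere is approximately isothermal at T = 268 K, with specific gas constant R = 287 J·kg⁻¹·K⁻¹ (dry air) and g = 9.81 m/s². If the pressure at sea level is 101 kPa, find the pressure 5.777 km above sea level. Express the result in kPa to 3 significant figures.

Scale height: H = RT/g = 287 × 268 / 9.81 = 7840.6 m.
Barometric formula: P = P₀ exp(−z/H).
z/H = 5777.0/7840.6 = 0.73681; exp(−0.73681) = 0.47864.
P = 101 × 0.47864 = 48.343 kPa.

P ≈ 48.3 kPa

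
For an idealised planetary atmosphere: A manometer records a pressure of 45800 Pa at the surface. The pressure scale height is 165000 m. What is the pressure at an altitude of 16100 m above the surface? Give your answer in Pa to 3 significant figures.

P ≈ 41500 Pa

Barometric formula: P = P₀ exp(−z/H).
z/H = 16100/165000 = 0.097576; exp(−0.097576) = 0.90703.
P = 45800 × 0.90703 = 41542 Pa.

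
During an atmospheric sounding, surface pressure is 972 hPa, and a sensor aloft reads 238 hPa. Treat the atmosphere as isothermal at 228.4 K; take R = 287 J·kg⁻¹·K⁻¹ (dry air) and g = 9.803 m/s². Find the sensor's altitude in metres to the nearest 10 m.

z ≈ 9410 m

Scale height: H = RT/g = 287 × 228.4 / 9.803 = 6686.8 m.
Invert the barometric formula: z = H ln(P₀/P).
P₀/P = 972/238 = 4.0840; ln(4.0840) = 1.4071.
z = 6686.8 × 1.4071 = 9409.0 m.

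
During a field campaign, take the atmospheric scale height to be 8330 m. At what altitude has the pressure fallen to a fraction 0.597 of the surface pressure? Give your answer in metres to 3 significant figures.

z ≈ 4300 m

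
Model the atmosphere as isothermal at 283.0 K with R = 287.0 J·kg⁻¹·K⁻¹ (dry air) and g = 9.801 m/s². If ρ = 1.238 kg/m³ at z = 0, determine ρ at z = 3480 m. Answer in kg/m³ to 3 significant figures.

Scale height: H = RT/g = 287.0 × 283.0 / 9.801 = 8287.0 m.
In an isothermal atmosphere, density decays like pressure: ρ = ρ₀ exp(−z/H).
z/H = 3480.0/8287.0 = 0.41993; exp(−0.41993) = 0.65709.
ρ = 1.238 × 0.65709 = 0.81348 kg/m³.

ρ ≈ 0.813 kg/m³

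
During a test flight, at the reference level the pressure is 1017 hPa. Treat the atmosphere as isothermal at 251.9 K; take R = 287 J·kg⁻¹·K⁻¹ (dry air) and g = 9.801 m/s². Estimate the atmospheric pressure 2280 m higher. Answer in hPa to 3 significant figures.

P ≈ 747 hPa

Scale height: H = RT/g = 287 × 251.9 / 9.801 = 7376.3 m.
Barometric formula: P = P₀ exp(−z/H).
z/H = 2280.0/7376.3 = 0.30910; exp(−0.30910) = 0.73411.
P = 1017 × 0.73411 = 746.59 hPa.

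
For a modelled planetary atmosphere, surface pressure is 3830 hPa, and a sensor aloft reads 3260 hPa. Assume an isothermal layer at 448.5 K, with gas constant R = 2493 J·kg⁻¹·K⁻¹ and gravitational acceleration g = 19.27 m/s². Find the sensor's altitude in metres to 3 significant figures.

Scale height: H = RT/g = 2493 × 448.5 / 19.27 = 58023 m.
Invert the barometric formula: z = H ln(P₀/P).
P₀/P = 3830/3260 = 1.1748; ln(1.1748) = 0.16110.
z = 58023 × 0.16110 = 9347.5 m.

z ≈ 9350 m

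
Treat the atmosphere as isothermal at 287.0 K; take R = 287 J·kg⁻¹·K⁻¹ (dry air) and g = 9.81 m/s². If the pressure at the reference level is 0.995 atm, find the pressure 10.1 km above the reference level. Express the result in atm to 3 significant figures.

P ≈ 0.299 atm

Scale height: H = RT/g = 287 × 287.0 / 9.81 = 8396.4 m.
Barometric formula: P = P₀ exp(−z/H).
z/H = 10100/8396.4 = 1.2029; exp(−1.2029) = 0.30032.
P = 0.995 × 0.30032 = 0.29882 atm.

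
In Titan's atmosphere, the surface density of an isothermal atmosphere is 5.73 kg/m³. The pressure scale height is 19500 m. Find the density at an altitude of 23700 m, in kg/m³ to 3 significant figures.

ρ ≈ 1.70 kg/m³

In an isothermal atmosphere, density decays like pressure: ρ = ρ₀ exp(−z/H).
z/H = 23700/19500 = 1.2154; exp(−1.2154) = 0.29659.
ρ = 5.73 × 0.29659 = 1.6995 kg/m³.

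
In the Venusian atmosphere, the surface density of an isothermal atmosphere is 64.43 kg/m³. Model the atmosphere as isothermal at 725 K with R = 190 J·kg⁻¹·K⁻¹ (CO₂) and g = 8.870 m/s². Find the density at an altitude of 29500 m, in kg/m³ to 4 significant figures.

ρ ≈ 9.641 kg/m³

Scale height: H = RT/g = 190 × 725 / 8.870 = 15530 m.
In an isothermal atmosphere, density decays like pressure: ρ = ρ₀ exp(−z/H).
z/H = 29500/15530 = 1.8995; exp(−1.8995) = 0.14964.
ρ = 64.43 × 0.14964 = 9.6413 kg/m³.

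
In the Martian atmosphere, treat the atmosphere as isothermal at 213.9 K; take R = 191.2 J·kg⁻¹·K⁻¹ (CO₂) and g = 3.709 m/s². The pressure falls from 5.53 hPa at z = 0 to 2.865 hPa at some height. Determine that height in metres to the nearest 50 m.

Scale height: H = RT/g = 191.2 × 213.9 / 3.709 = 11027 m.
Invert the barometric formula: z = H ln(P₀/P).
P₀/P = 5.53/2.865 = 1.9302; ln(1.9302) = 0.65762.
z = 11027 × 0.65762 = 7251.6 m.

z ≈ 7250 m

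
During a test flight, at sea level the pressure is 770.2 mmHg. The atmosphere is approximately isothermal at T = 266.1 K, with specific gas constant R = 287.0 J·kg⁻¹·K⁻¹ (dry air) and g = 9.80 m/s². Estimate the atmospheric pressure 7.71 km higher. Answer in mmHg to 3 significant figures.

P ≈ 286 mmHg

Scale height: H = RT/g = 287.0 × 266.1 / 9.80 = 7792.9 m.
Barometric formula: P = P₀ exp(−z/H).
z/H = 7710.0/7792.9 = 0.98936; exp(−0.98936) = 0.37181.
P = 770.2 × 0.37181 = 286.37 mmHg.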